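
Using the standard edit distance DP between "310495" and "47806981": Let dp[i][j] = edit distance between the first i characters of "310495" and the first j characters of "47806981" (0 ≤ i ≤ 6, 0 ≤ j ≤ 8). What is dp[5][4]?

5

   ''  4  7  8  0  6  9  8  1
''  0  1  2  3  4  5  6  7  8
 3  1  1  2  3  4  5  6  7  8
 1  2  2  2  3  4  5  6  7  7
 0  3  3  3  3  3  4  5  6  7
 4  4  3  4  4  4  4  5  6  7
 9  5  4  4  5  5  5  4  5  6
 5  6  5  5  5  6  6  5  5  6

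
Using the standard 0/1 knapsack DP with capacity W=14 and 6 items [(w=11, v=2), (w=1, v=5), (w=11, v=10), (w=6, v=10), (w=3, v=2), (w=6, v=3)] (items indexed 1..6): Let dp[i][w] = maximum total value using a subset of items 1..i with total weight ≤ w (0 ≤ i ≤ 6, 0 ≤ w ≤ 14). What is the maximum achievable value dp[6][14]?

18

i\w   0   1   2   3   4   5   6   7   8   9  10  11  12  13  14
  0   0   0   0   0   0   0   0   0   0   0   0   0   0   0   0
  1   0   0   0   0   0   0   0   0   0   0   0   2   2   2   2
  2   0   5   5   5   5   5   5   5   5   5   5   5   7   7   7
  3   0   5   5   5   5   5   5   5   5   5   5  10  15  15  15
  4   0   5   5   5   5   5  10  15  15  15  15  15  15  15  15
  5   0   5   5   5   7   7  10  15  15  15  17  17  17  17  17
  6   0   5   5   5   7   7  10  15  15  15  17  17  17  18  18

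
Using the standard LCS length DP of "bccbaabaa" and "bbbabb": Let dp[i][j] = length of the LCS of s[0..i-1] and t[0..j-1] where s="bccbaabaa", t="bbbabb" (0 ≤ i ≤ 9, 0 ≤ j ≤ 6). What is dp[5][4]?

3

   ''  b  b  b  a  b  b
''  0  0  0  0  0  0  0
 b  0  1  1  1  1  1  1
 c  0  1  1  1  1  1  1
 c  0  1  1  1  1  1  1
 b  0  1  2  2  2  2  2
 a  0  1  2  2  3  3  3
 a  0  1  2  2  3  3  3
 b  0  1  2  3  3  4  4
 a  0  1  2  3  4  4  4
 a  0  1  2  3  4  4  4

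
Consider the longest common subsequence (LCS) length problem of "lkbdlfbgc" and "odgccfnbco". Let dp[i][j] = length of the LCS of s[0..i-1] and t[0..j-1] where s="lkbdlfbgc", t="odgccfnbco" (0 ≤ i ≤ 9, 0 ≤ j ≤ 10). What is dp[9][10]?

4

   ''  o  d  g  c  c  f  n  b  c  o
''  0  0  0  0  0  0  0  0  0  0  0
 l  0  0  0  0  0  0  0  0  0  0  0
 k  0  0  0  0  0  0  0  0  0  0  0
 b  0  0  0  0  0  0  0  0  1  1  1
 d  0  0  1  1  1  1  1  1  1  1  1
 l  0  0  1  1  1  1  1  1  1  1  1
 f  0  0  1  1  1  1  2  2  2  2  2
 b  0  0  1  1  1  1  2  2  3  3  3
 g  0  0  1  2  2  2  2  2  3  3  3
 c  0  0  1  2  3  3  3  3  3  4  4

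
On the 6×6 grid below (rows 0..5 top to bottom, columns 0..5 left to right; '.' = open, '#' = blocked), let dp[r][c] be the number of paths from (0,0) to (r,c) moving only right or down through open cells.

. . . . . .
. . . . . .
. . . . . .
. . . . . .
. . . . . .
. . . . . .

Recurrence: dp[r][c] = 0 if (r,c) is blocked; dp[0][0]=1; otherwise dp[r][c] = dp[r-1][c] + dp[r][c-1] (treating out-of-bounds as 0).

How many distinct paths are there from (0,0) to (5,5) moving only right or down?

252

r\c   0   1   2   3   4   5
  0   1   1   1   1   1   1
  1   1   2   3   4   5   6
  2   1   3   6  10  15  21
  3   1   4  10  20  35  56
  4   1   5  15  35  70 126
  5   1   6  21  56 126 252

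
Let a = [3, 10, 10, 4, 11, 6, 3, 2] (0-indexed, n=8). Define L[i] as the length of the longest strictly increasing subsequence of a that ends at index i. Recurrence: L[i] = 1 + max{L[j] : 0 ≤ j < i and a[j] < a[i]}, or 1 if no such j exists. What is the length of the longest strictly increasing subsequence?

   i    0    1    2    3    4    5    6    7
a[i]    3   10   10    4   11    6    3    2
L[i]    1    2    2    2    3    3    1    1

3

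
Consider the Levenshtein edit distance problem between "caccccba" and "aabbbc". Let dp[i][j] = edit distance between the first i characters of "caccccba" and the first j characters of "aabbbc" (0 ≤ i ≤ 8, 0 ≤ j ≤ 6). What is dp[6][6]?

4

   ''  a  a  b  b  b  c
''  0  1  2  3  4  5  6
 c  1  1  2  3  4  5  5
 a  2  1  1  2  3  4  5
 c  3  2  2  2  3  4  4
 c  4  3  3  3  3  4  4
 c  5  4  4  4  4  4  4
 c  6  5  5  5  5  5  4
 b  7  6  6  5  5  5  5
 a  8  7  6  6  6  6  6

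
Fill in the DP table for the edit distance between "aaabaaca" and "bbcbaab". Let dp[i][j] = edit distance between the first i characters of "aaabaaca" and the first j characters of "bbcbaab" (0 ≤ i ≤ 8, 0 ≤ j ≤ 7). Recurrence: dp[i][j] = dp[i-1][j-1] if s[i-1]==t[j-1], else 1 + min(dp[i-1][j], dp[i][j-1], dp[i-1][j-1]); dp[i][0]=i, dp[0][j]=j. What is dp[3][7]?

   ''  b  b  c  b  a  a  b
''  0  1  2  3  4  5  6  7
 a  1  1  2  3  4  4  5  6
 a  2  2  2  3  4  4  4  5
 a  3  3  3  3  4  4  4  5
 b  4  3  3  4  3  4  5  4
 a  5  4  4  4  4  3  4  5
 a  6  5  5  5  5  4  3  4
 c  7  6  6  5  6  5  4  4
 a  8  7  7  6  6  6  5  5

5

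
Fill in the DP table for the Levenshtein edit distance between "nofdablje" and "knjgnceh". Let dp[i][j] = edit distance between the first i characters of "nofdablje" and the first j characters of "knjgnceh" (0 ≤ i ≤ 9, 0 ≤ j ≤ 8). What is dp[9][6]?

   ''  k  n  j  g  n  c  e  h
''  0  1  2  3  4  5  6  7  8
 n  1  1  1  2  3  4  5  6  7
 o  2  2  2  2  3  4  5  6  7
 f  3  3  3  3  3  4  5  6  7
 d  4  4  4  4  4  4  5  6  7
 a  5  5  5  5  5  5  5  6  7
 b  6  6  6  6  6  6  6  6  7
 l  7  7  7  7  7  7  7  7  7
 j  8  8  8  7  8  8  8  8  8
 e  9  9  9  8  8  9  9  8  9

9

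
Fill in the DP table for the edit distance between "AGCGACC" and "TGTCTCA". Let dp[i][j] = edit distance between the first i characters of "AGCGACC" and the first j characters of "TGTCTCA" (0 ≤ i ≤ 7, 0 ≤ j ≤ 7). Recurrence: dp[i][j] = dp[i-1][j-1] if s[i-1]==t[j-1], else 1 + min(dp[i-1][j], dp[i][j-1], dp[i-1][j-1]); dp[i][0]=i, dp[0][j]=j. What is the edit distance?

   ''  T  G  T  C  T  C  A
''  0  1  2  3  4  5  6  7
 A  1  1  2  3  4  5  6  6
 G  2  2  1  2  3  4  5  6
 C  3  3  2  2  2  3  4  5
 G  4  4  3  3  3  3  4  5
 A  5  5  4  4  4  4  4  4
 C  6  6  5  5  4  5  4  5
 C  7  7  6  6  5  5  5  5

5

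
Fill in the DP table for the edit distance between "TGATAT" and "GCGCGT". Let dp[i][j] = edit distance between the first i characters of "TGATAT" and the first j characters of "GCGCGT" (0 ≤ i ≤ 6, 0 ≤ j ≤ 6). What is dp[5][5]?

   ''  G  C  G  C  G  T
''  0  1  2  3  4  5  6
 T  1  1  2  3  4  5  5
 G  2  1  2  2  3  4  5
 A  3  2  2  3  3  4  5
 T  4  3  3  3  4  4  4
 A  5  4  4  4  4  5  5
 T  6  5  5  5  5  5  5

5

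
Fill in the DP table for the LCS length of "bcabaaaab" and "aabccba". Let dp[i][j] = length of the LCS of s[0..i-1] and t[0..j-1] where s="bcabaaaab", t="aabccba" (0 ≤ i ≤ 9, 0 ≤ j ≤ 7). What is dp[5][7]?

   ''  a  a  b  c  c  b  a
''  0  0  0  0  0  0  0  0
 b  0  0  0  1  1  1  1  1
 c  0  0  0  1  2  2  2  2
 a  0  1  1  1  2  2  2  3
 b  0  1  1  2  2  2  3  3
 a  0  1  2  2  2  2  3  4
 a  0  1  2  2  2  2  3  4
 a  0  1  2  2  2  2  3  4
 a  0  1  2  2  2  2  3  4
 b  0  1  2  3  3  3  3  4

4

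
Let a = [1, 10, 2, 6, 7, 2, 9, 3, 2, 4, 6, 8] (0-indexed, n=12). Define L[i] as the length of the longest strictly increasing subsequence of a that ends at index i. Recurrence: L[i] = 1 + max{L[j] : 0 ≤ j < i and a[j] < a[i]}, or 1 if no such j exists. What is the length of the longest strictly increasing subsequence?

   i    0    1    2    3    4    5    6    7    8    9   10   11
a[i]    1   10    2    6    7    2    9    3    2    4    6    8
L[i]    1    2    2    3    4    2    5    3    2    4    5    6

6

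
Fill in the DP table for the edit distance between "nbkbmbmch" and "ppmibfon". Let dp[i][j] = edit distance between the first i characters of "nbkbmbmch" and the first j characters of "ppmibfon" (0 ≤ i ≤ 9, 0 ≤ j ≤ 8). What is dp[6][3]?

5

   ''  p  p  m  i  b  f  o  n
''  0  1  2  3  4  5  6  7  8
 n  1  1  2  3  4  5  6  7  7
 b  2  2  2  3  4  4  5  6  7
 k  3  3  3  3  4  5  5  6  7
 b  4  4  4  4  4  4  5  6  7
 m  5  5  5  4  5  5  5  6  7
 b  6  6  6  5  5  5  6  6  7
 m  7  7  7  6  6  6  6  7  7
 c  8  8  8  7  7  7  7  7  8
 h  9  9  9  8  8  8  8  8  8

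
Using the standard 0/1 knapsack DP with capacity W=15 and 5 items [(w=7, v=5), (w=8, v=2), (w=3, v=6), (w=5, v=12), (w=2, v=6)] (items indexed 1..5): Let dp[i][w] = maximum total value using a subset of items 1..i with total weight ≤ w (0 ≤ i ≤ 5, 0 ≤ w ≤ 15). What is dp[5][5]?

i\w   0   1   2   3   4   5   6   7   8   9  10  11  12  13  14  15
  0   0   0   0   0   0   0   0   0   0   0   0   0   0   0   0   0
  1   0   0   0   0   0   0   0   5   5   5   5   5   5   5   5   5
  2   0   0   0   0   0   0   0   5   5   5   5   5   5   5   5   7
  3   0   0   0   6   6   6   6   6   6   6  11  11  11  11  11  11
  4   0   0   0   6   6  12  12  12  18  18  18  18  18  18  18  23
  5   0   0   6   6   6  12  12  18  18  18  24  24  24  24  24  24

12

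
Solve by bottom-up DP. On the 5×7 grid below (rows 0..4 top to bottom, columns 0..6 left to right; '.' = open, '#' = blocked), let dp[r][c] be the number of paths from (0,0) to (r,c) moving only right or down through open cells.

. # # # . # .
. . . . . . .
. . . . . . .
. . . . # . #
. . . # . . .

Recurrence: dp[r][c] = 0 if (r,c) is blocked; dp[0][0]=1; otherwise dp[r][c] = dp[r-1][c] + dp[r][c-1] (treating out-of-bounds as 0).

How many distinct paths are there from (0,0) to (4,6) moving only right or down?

6

r\c   0   1   2   3   4   5   6
  0   1   0   0   0   0   0   0
  1   1   1   1   1   1   1   1
  2   1   2   3   4   5   6   7
  3   1   3   6  10   0   6   0
  4   1   4  10   0   0   6   6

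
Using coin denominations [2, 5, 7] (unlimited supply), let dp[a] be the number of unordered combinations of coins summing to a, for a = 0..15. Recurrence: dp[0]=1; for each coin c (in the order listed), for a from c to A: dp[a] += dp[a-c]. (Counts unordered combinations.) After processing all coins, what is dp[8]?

after  coin     0     1     2     3     4     5     6     7     8     9    10    11    12    13    14    15
          2     1     0     1     0     1     0     1     0     1     0     1     0     1     0     1     0
          5     1     0     1     0     1     1     1     1     1     1     2     1     2     1     2     2
          7     1     0     1     0     1     1     1     2     1     2     2     2     3     2     4     3

1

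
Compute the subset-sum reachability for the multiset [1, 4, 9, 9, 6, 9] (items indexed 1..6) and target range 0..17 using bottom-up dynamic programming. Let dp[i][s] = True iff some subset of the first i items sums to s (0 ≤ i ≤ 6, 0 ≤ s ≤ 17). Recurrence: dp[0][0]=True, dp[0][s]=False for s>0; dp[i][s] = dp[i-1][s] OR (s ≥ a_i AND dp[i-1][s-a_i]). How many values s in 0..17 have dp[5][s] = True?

i\s   0   1   2   3   4   5   6   7   8   9  10  11  12  13  14  15  16  17
  0   T   F   F   F   F   F   F   F   F   F   F   F   F   F   F   F   F   F
  1   T   T   F   F   F   F   F   F   F   F   F   F   F   F   F   F   F   F
  2   T   T   F   F   T   T   F   F   F   F   F   F   F   F   F   F   F   F
  3   T   T   F   F   T   T   F   F   F   T   T   F   F   T   T   F   F   F
  4   T   T   F   F   T   T   F   F   F   T   T   F   F   T   T   F   F   F
  5   T   T   F   F   T   T   T   T   F   T   T   T   F   T   T   T   T   F
  6   T   T   F   F   T   T   T   T   F   T   T   T   F   T   T   T   T   F

13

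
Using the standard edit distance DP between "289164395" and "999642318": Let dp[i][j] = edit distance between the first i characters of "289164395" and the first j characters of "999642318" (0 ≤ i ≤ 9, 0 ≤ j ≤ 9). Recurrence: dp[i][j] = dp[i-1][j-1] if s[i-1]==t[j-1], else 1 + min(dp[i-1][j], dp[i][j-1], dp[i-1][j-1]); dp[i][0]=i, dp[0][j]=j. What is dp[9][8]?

   ''  9  9  9  6  4  2  3  1  8
''  0  1  2  3  4  5  6  7  8  9
 2  1  1  2  3  4  5  5  6  7  8
 8  2  2  2  3  4  5  6  6  7  7
 9  3  2  2  2  3  4  5  6  7  8
 1  4  3  3  3  3  4  5  6  6  7
 6  5  4  4  4  3  4  5  6  7  7
 4  6  5  5  5  4  3  4  5  6  7
 3  7  6  6  6  5  4  4  4  5  6
 9  8  7  6  6  6  5  5  5  5  6
 5  9  8  7  7  7  6  6  6  6  6

6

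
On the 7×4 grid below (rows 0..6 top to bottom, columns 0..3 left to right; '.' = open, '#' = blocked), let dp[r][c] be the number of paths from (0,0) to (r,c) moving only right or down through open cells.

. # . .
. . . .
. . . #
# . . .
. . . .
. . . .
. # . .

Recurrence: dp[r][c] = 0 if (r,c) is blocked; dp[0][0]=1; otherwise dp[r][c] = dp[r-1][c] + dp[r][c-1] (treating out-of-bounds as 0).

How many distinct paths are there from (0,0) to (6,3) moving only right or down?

r\c   0   1   2   3
  0   1   0   0   0
  1   1   1   1   1
  2   1   2   3   0
  3   0   2   5   5
  4   0   2   7  12
  5   0   2   9  21
  6   0   0   9  30

30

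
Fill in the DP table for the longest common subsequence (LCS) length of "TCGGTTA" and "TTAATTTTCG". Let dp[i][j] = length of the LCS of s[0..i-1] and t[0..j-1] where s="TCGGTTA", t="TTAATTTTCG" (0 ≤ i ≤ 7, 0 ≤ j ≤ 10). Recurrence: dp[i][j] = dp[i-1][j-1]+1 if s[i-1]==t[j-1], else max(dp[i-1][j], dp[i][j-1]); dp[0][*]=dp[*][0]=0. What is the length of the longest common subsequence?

   ''  T  T  A  A  T  T  T  T  C  G
''  0  0  0  0  0  0  0  0  0  0  0
 T  0  1  1  1  1  1  1  1  1  1  1
 C  0  1  1  1  1  1  1  1  1  2  2
 G  0  1  1  1  1  1  1  1  1  2  3
 G  0  1  1  1  1  1  1  1  1  2  3
 T  0  1  2  2  2  2  2  2  2  2  3
 T  0  1  2  2  2  3  3  3  3  3  3
 A  0  1  2  3  3  3  3  3  3  3  3

3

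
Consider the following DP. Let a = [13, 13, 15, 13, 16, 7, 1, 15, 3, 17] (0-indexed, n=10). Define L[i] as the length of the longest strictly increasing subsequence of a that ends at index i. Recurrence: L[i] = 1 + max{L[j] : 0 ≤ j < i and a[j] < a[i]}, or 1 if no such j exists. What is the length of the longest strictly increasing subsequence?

   i    0    1    2    3    4    5    6    7    8    9
a[i]   13   13   15   13   16    7    1   15    3   17
L[i]    1    1    2    1    3    1    1    2    2    4

4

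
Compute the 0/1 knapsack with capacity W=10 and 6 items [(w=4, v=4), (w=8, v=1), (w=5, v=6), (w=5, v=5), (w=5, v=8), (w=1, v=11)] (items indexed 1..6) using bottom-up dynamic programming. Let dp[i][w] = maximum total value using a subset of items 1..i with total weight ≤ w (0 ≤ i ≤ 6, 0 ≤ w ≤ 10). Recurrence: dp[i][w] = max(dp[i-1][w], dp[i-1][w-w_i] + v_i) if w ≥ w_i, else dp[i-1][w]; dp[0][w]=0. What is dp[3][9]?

10

i\w   0   1   2   3   4   5   6   7   8   9  10
  0   0   0   0   0   0   0   0   0   0   0   0
  1   0   0   0   0   4   4   4   4   4   4   4
  2   0   0   0   0   4   4   4   4   4   4   4
  3   0   0   0   0   4   6   6   6   6  10  10
  4   0   0   0   0   4   6   6   6   6  10  11
  5   0   0   0   0   4   8   8   8   8  12  14
  6   0  11  11  11  11  15  19  19  19  19  23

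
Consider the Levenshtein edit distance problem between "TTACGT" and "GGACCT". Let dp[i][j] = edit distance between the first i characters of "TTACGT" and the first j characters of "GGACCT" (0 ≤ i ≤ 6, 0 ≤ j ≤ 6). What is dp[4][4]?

2

   ''  G  G  A  C  C  T
''  0  1  2  3  4  5  6
 T  1  1  2  3  4  5  5
 T  2  2  2  3  4  5  5
 A  3  3  3  2  3  4  5
 C  4  4  4  3  2  3  4
 G  5  4  4  4  3  3  4
 T  6  5  5  5  4  4  3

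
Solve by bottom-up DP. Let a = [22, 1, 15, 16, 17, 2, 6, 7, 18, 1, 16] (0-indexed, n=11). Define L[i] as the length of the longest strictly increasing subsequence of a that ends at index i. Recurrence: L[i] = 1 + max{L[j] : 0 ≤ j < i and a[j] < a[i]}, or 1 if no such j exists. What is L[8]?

   i    0    1    2    3    4    5    6    7    8    9   10
a[i]   22    1   15   16   17    2    6    7   18    1   16
L[i]    1    1    2    3    4    2    3    4    5    1    5

5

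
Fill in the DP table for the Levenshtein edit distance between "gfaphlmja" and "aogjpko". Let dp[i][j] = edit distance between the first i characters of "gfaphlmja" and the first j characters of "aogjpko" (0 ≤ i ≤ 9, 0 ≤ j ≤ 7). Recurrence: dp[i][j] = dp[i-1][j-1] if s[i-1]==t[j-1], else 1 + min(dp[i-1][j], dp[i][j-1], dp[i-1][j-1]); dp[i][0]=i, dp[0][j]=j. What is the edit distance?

8

   ''  a  o  g  j  p  k  o
''  0  1  2  3  4  5  6  7
 g  1  1  2  2  3  4  5  6
 f  2  2  2  3  3  4  5  6
 a  3  2  3  3  4  4  5  6
 p  4  3  3  4  4  4  5  6
 h  5  4  4  4  5  5  5  6
 l  6  5  5  5  5  6  6  6
 m  7  6  6  6  6  6  7  7
 j  8  7  7  7  6  7  7  8
 a  9  8  8  8  7  7  8  8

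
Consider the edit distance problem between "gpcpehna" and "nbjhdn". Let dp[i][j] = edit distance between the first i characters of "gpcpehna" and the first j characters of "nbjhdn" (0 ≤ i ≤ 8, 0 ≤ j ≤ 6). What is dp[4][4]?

   ''  n  b  j  h  d  n
''  0  1  2  3  4  5  6
 g  1  1  2  3  4  5  6
 p  2  2  2  3  4  5  6
 c  3  3  3  3  4  5  6
 p  4  4  4  4  4  5  6
 e  5  5  5  5  5  5  6
 h  6  6  6  6  5  6  6
 n  7  6  7  7  6  6  6
 a  8  7  7  8  7  7  7

4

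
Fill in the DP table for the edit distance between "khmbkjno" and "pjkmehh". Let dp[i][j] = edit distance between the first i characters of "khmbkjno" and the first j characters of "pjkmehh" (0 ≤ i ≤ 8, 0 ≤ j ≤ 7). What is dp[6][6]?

   ''  p  j  k  m  e  h  h
''  0  1  2  3  4  5  6  7
 k  1  1  2  2  3  4  5  6
 h  2  2  2  3  3  4  4  5
 m  3  3  3  3  3  4  5  5
 b  4  4  4  4  4  4  5  6
 k  5  5  5  4  5  5  5  6
 j  6  6  5  5  5  6  6  6
 n  7  7  6  6  6  6  7  7
 o  8  8  7  7  7  7  7  8

6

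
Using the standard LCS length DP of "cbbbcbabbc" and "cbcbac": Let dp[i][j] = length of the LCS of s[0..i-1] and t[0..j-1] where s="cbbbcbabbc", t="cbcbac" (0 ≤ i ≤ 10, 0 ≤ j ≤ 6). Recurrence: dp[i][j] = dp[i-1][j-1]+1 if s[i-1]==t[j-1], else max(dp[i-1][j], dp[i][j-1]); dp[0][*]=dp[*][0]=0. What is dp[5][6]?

4

   ''  c  b  c  b  a  c
''  0  0  0  0  0  0  0
 c  0  1  1  1  1  1  1
 b  0  1  2  2  2  2  2
 b  0  1  2  2  3  3  3
 b  0  1  2  2  3  3  3
 c  0  1  2  3  3  3  4
 b  0  1  2  3  4  4  4
 a  0  1  2  3  4  5  5
 b  0  1  2  3  4  5  5
 b  0  1  2  3  4  5  5
 c  0  1  2  3  4  5  6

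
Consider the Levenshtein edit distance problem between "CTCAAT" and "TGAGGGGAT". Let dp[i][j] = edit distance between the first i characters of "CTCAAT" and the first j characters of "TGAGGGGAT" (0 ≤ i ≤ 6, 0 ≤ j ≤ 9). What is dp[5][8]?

   ''  T  G  A  G  G  G  G  A  T
''  0  1  2  3  4  5  6  7  8  9
 C  1  1  2  3  4  5  6  7  8  9
 T  2  1  2  3  4  5  6  7  8  8
 C  3  2  2  3  4  5  6  7  8  9
 A  4  3  3  2  3  4  5  6  7  8
 A  5  4  4  3  3  4  5  6  6  7
 T  6  5  5  4  4  4  5  6  7  6

6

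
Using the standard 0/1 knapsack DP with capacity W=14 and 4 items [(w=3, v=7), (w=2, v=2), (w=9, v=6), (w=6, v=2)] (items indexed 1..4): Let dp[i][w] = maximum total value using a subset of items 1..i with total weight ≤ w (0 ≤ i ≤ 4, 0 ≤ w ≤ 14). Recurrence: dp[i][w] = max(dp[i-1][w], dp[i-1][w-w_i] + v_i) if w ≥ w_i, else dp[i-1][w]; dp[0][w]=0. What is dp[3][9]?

9

i\w   0   1   2   3   4   5   6   7   8   9  10  11  12  13  14
  0   0   0   0   0   0   0   0   0   0   0   0   0   0   0   0
  1   0   0   0   7   7   7   7   7   7   7   7   7   7   7   7
  2   0   0   2   7   7   9   9   9   9   9   9   9   9   9   9
  3   0   0   2   7   7   9   9   9   9   9   9   9  13  13  15
  4   0   0   2   7   7   9   9   9   9   9   9  11  13  13  15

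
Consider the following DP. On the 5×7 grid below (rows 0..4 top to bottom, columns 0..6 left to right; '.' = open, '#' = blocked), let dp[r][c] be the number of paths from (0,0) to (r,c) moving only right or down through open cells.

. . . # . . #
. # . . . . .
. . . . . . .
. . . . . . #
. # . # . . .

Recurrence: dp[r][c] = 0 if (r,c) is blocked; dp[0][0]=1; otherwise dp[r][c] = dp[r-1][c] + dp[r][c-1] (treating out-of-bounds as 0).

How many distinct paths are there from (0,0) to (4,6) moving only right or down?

r\c   0   1   2   3   4   5   6
  0   1   1   1   0   0   0   0
  1   1   0   1   1   1   1   1
  2   1   1   2   3   4   5   6
  3   1   2   4   7  11  16   0
  4   1   0   4   0  11  27  27

27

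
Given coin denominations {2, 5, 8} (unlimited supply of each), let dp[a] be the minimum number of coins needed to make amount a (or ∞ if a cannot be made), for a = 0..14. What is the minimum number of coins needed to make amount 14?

4

 a  0  1  2  3  4  5  6  7  8  9 10 11 12 13 14
dp  0  -  1  -  2  1  3  2  1  3  2  4  3  2  4
(- denotes ∞ / unreachable)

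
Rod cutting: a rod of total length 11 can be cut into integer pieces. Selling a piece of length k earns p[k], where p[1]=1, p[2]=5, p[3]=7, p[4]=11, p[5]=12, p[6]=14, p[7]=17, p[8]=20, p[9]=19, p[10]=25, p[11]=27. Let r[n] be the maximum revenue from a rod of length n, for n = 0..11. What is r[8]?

   n    0    1    2    3    4    5    6    7    8    9   10   11
r[n]    0    1    5    7   11   12   16   18   22   23   27   29

22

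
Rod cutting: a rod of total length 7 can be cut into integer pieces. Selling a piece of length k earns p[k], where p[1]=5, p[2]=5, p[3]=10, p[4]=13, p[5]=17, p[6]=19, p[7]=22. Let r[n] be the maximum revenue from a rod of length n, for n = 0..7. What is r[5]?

   n    0    1    2    3    4    5    6    7
r[n]    0    5   10   15   20   25   30   35

25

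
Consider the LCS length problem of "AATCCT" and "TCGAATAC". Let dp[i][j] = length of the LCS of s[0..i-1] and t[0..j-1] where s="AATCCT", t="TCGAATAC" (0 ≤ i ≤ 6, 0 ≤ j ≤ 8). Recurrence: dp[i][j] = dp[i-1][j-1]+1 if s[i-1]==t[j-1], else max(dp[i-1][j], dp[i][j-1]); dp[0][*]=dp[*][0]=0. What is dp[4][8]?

4

   ''  T  C  G  A  A  T  A  C
''  0  0  0  0  0  0  0  0  0
 A  0  0  0  0  1  1  1  1  1
 A  0  0  0  0  1  2  2  2  2
 T  0  1  1  1  1  2  3  3  3
 C  0  1  2  2  2  2  3  3  4
 C  0  1  2  2  2  2  3  3  4
 T  0  1  2  2  2  2  3  3  4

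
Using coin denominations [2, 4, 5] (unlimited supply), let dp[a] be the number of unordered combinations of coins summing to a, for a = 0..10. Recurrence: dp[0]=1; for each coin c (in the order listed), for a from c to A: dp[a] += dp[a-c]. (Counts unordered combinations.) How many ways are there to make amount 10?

4

after  coin     0     1     2     3     4     5     6     7     8     9    10
          2     1     0     1     0     1     0     1     0     1     0     1
          4     1     0     1     0     2     0     2     0     3     0     3
          5     1     0     1     0     2     1     2     1     3     2     4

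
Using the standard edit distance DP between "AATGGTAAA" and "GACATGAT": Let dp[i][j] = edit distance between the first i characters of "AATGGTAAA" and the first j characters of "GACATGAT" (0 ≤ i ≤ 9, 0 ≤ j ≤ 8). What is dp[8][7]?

5

   ''  G  A  C  A  T  G  A  T
''  0  1  2  3  4  5  6  7  8
 A  1  1  1  2  3  4  5  6  7
 A  2  2  1  2  2  3  4  5  6
 T  3  3  2  2  3  2  3  4  5
 G  4  3  3  3  3  3  2  3  4
 G  5  4  4  4  4  4  3  3  4
 T  6  5  5  5  5  4  4  4  3
 A  7  6  5  6  5  5  5  4  4
 A  8  7  6  6  6  6  6  5  5
 A  9  8  7  7  6  7  7  6  6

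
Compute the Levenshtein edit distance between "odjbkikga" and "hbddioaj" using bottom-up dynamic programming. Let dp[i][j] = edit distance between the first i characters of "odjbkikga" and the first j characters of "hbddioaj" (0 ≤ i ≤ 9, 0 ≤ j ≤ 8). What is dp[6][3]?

5

   ''  h  b  d  d  i  o  a  j
''  0  1  2  3  4  5  6  7  8
 o  1  1  2  3  4  5  5  6  7
 d  2  2  2  2  3  4  5  6  7
 j  3  3  3  3  3  4  5  6  6
 b  4  4  3  4  4  4  5  6  7
 k  5  5  4  4  5  5  5  6  7
 i  6  6  5  5  5  5  6  6  7
 k  7  7  6  6  6  6  6  7  7
 g  8  8  7  7  7  7  7  7  8
 a  9  9  8  8  8  8  8  7  8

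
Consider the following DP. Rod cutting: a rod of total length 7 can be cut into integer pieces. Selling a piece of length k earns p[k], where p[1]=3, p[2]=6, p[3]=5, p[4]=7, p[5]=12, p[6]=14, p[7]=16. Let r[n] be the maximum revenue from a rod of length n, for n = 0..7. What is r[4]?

   n    0    1    2    3    4    5    6    7
r[n]    0    3    6    9   12   15   18   21

12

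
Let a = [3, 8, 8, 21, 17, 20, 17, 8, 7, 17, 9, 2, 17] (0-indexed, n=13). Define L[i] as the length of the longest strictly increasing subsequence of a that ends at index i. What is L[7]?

   i    0    1    2    3    4    5    6    7    8    9   10   11   12
a[i]    3    8    8   21   17   20   17    8    7   17    9    2   17
L[i]    1    2    2    3    3    4    3    2    2    3    3    1    4

2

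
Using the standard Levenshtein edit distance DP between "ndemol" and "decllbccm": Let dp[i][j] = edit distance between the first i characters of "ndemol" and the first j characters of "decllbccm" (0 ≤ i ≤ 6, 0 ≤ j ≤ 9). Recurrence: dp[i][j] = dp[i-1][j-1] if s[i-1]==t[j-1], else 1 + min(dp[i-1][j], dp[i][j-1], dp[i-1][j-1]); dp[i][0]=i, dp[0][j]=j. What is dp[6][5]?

   ''  d  e  c  l  l  b  c  c  m
''  0  1  2  3  4  5  6  7  8  9
 n  1  1  2  3  4  5  6  7  8  9
 d  2  1  2  3  4  5  6  7  8  9
 e  3  2  1  2  3  4  5  6  7  8
 m  4  3  2  2  3  4  5  6  7  7
 o  5  4  3  3  3  4  5  6  7  8
 l  6  5  4  4  3  3  4  5  6  7

3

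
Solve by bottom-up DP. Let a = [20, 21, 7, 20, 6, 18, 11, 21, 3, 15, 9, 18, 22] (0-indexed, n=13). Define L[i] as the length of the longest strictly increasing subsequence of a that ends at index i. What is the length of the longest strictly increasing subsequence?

5

   i    0    1    2    3    4    5    6    7    8    9   10   11   12
a[i]   20   21    7   20    6   18   11   21    3   15    9   18   22
L[i]    1    2    1    2    1    2    2    3    1    3    2    4    5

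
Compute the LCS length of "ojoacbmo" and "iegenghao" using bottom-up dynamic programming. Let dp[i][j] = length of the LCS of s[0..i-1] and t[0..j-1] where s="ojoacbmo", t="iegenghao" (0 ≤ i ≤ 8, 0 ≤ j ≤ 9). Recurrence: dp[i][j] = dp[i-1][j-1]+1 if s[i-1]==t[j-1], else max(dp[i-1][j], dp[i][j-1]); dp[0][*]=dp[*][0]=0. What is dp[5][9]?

   ''  i  e  g  e  n  g  h  a  o
''  0  0  0  0  0  0  0  0  0  0
 o  0  0  0  0  0  0  0  0  0  1
 j  0  0  0  0  0  0  0  0  0  1
 o  0  0  0  0  0  0  0  0  0  1
 a  0  0  0  0  0  0  0  0  1  1
 c  0  0  0  0  0  0  0  0  1  1
 b  0  0  0  0  0  0  0  0  1  1
 m  0  0  0  0  0  0  0  0  1  1
 o  0  0  0  0  0  0  0  0  1  2

1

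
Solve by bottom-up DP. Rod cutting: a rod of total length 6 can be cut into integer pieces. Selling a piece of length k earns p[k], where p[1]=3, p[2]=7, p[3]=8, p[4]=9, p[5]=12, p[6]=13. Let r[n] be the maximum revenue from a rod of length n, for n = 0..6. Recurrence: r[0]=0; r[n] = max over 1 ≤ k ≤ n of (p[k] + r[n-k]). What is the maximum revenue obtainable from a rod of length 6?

21

   n    0    1    2    3    4    5    6
r[n]    0    3    7   10   14   17   21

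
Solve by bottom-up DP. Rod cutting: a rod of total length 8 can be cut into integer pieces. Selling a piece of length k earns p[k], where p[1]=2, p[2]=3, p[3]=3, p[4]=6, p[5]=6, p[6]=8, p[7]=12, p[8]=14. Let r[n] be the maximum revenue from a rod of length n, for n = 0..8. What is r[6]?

12

   n    0    1    2    3    4    5    6    7    8
r[n]    0    2    4    6    8   10   12   14   16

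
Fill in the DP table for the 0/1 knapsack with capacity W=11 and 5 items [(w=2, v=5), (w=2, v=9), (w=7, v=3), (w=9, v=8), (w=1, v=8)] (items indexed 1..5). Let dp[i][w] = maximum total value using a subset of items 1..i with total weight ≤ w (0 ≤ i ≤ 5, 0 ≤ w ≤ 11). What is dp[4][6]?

14

i\w   0   1   2   3   4   5   6   7   8   9  10  11
  0   0   0   0   0   0   0   0   0   0   0   0   0
  1   0   0   5   5   5   5   5   5   5   5   5   5
  2   0   0   9   9  14  14  14  14  14  14  14  14
  3   0   0   9   9  14  14  14  14  14  14  14  17
  4   0   0   9   9  14  14  14  14  14  14  14  17
  5   0   8   9  17  17  22  22  22  22  22  22  22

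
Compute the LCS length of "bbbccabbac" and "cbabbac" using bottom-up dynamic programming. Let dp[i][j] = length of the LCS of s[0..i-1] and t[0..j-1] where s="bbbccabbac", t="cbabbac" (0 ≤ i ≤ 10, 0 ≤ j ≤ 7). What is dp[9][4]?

3

   ''  c  b  a  b  b  a  c
''  0  0  0  0  0  0  0  0
 b  0  0  1  1  1  1  1  1
 b  0  0  1  1  2  2  2  2
 b  0  0  1  1  2  3  3  3
 c  0  1  1  1  2  3  3  4
 c  0  1  1  1  2  3  3  4
 a  0  1  1  2  2  3  4  4
 b  0  1  2  2  3  3  4  4
 b  0  1  2  2  3  4  4  4
 a  0  1  2  3  3  4  5  5
 c  0  1  2  3  3  4  5  6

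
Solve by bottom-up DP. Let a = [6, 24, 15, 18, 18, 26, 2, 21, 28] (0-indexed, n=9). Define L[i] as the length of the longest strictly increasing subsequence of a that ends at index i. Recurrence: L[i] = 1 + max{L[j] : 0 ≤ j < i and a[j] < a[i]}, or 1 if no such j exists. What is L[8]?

5

   i    0    1    2    3    4    5    6    7    8
a[i]    6   24   15   18   18   26    2   21   28
L[i]    1    2    2    3    3    4    1    4    5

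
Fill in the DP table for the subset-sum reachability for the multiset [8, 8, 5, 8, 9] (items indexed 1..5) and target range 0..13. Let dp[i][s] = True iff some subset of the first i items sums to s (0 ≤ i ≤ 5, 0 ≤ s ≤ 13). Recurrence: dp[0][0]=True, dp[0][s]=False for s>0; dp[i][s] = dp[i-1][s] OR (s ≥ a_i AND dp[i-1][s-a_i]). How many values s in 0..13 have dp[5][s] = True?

i\s   0   1   2   3   4   5   6   7   8   9  10  11  12  13
  0   T   F   F   F   F   F   F   F   F   F   F   F   F   F
  1   T   F   F   F   F   F   F   F   T   F   F   F   F   F
  2   T   F   F   F   F   F   F   F   T   F   F   F   F   F
  3   T   F   F   F   F   T   F   F   T   F   F   F   F   T
  4   T   F   F   F   F   T   F   F   T   F   F   F   F   T
  5   T   F   F   F   F   T   F   F   T   T   F   F   F   T

5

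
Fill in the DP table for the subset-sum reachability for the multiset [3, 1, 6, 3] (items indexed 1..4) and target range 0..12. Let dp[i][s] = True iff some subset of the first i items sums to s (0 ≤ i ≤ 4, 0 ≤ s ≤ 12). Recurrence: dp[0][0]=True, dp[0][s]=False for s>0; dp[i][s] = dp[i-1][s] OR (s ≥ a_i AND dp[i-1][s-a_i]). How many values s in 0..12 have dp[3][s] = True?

8

i\s   0   1   2   3   4   5   6   7   8   9  10  11  12
  0   T   F   F   F   F   F   F   F   F   F   F   F   F
  1   T   F   F   T   F   F   F   F   F   F   F   F   F
  2   T   T   F   T   T   F   F   F   F   F   F   F   F
  3   T   T   F   T   T   F   T   T   F   T   T   F   F
  4   T   T   F   T   T   F   T   T   F   T   T   F   T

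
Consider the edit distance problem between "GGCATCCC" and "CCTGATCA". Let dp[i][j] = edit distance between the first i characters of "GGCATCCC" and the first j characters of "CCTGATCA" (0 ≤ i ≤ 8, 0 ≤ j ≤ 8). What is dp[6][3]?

4

   ''  C  C  T  G  A  T  C  A
''  0  1  2  3  4  5  6  7  8
 G  1  1  2  3  3  4  5  6  7
 G  2  2  2  3  3  4  5  6  7
 C  3  2  2  3  4  4  5  5  6
 A  4  3  3  3  4  4  5  6  5
 T  5  4  4  3  4  5  4  5  6
 C  6  5  4  4  4  5  5  4  5
 C  7  6  5  5  5  5  6  5  5
 C  8  7  6  6  6  6  6  6  6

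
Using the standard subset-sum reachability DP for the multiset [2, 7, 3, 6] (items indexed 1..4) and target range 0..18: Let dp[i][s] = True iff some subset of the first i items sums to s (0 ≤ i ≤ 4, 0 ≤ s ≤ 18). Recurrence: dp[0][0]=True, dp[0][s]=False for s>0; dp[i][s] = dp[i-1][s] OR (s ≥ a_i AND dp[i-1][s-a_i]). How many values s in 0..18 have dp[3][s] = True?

i\s   0   1   2   3   4   5   6   7   8   9  10  11  12  13  14  15  16  17  18
  0   T   F   F   F   F   F   F   F   F   F   F   F   F   F   F   F   F   F   F
  1   T   F   T   F   F   F   F   F   F   F   F   F   F   F   F   F   F   F   F
  2   T   F   T   F   F   F   F   T   F   T   F   F   F   F   F   F   F   F   F
  3   T   F   T   T   F   T   F   T   F   T   T   F   T   F   F   F   F   F   F
  4   T   F   T   T   F   T   T   T   T   T   T   T   T   T   F   T   T   F   T

8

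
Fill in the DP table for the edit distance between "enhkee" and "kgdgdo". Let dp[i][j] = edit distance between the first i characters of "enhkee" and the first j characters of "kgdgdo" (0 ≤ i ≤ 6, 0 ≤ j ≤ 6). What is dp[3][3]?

3

   ''  k  g  d  g  d  o
''  0  1  2  3  4  5  6
 e  1  1  2  3  4  5  6
 n  2  2  2  3  4  5  6
 h  3  3  3  3  4  5  6
 k  4  3  4  4  4  5  6
 e  5  4  4  5  5  5  6
 e  6  5  5  5  6  6  6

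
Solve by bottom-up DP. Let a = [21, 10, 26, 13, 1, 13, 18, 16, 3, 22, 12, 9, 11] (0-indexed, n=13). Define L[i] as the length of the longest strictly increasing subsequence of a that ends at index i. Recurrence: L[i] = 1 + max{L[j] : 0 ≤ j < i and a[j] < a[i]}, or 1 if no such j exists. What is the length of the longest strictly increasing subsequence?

4

   i    0    1    2    3    4    5    6    7    8    9   10   11   12
a[i]   21   10   26   13    1   13   18   16    3   22   12    9   11
L[i]    1    1    2    2    1    2    3    3    2    4    3    3    4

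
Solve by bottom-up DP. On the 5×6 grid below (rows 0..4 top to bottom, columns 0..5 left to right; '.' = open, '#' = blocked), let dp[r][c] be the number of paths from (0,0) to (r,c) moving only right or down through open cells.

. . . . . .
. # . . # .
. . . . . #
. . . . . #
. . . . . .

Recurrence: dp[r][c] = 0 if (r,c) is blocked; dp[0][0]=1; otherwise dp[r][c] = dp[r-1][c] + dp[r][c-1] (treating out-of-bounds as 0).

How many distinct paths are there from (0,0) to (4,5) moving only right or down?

r\c   0   1   2   3   4   5
  0   1   1   1   1   1   1
  1   1   0   1   2   0   1
  2   1   1   2   4   4   0
  3   1   2   4   8  12   0
  4   1   3   7  15  27  27

27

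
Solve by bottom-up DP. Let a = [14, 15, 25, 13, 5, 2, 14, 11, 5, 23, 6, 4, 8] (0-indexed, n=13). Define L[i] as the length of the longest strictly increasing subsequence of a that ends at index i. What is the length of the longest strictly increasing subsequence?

   i    0    1    2    3    4    5    6    7    8    9   10   11   12
a[i]   14   15   25   13    5    2   14   11    5   23    6    4    8
L[i]    1    2    3    1    1    1    2    2    2    3    3    2    4

4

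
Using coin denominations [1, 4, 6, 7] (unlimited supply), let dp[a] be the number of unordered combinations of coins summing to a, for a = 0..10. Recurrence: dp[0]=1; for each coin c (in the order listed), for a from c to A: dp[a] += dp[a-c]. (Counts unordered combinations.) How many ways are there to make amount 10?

after  coin     0     1     2     3     4     5     6     7     8     9    10
          1     1     1     1     1     1     1     1     1     1     1     1
          4     1     1     1     1     2     2     2     2     3     3     3
          6     1     1     1     1     2     2     3     3     4     4     5
          7     1     1     1     1     2     2     3     4     5     5     6

6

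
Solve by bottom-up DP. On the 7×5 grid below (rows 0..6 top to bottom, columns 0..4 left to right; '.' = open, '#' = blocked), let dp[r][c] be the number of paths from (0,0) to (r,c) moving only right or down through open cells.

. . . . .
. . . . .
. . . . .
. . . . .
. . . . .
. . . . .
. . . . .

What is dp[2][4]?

r\c   0   1   2   3   4
  0   1   1   1   1   1
  1   1   2   3   4   5
  2   1   3   6  10  15
  3   1   4  10  20  35
  4   1   5  15  35  70
  5   1   6  21  56 126
  6   1   7  28  84 210

15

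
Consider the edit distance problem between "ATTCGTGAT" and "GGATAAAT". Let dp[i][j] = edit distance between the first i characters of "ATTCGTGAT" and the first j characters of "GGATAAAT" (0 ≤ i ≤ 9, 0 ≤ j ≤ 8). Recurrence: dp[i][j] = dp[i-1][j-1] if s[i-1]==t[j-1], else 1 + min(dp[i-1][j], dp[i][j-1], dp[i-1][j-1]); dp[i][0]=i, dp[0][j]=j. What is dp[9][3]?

   ''  G  G  A  T  A  A  A  T
''  0  1  2  3  4  5  6  7  8
 A  1  1  2  2  3  4  5  6  7
 T  2  2  2  3  2  3  4  5  6
 T  3  3  3  3  3  3  4  5  5
 C  4  4  4  4  4  4  4  5  6
 G  5  4  4  5  5  5  5  5  6
 T  6  5  5  5  5  6  6  6  5
 G  7  6  5  6  6  6  7  7  6
 A  8  7  6  5  6  6  6  7  7
 T  9  8  7  6  5  6  7  7  7

6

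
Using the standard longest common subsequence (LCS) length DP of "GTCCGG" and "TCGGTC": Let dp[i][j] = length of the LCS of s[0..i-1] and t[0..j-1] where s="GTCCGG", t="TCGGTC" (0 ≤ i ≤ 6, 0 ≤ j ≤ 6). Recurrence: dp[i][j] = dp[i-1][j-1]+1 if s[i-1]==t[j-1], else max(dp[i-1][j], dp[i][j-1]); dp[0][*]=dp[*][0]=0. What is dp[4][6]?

3

   ''  T  C  G  G  T  C
''  0  0  0  0  0  0  0
 G  0  0  0  1  1  1  1
 T  0  1  1  1  1  2  2
 C  0  1  2  2  2  2  3
 C  0  1  2  2  2  2  3
 G  0  1  2  3  3  3  3
 G  0  1  2  3  4  4  4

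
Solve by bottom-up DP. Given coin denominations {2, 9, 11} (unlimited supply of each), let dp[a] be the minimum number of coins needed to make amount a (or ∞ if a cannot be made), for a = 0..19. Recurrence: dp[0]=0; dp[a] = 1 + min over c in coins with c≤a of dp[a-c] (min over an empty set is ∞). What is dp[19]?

 a  0  1  2  3  4  5  6  7  8  9 10 11 12 13 14 15 16 17 18 19
dp  0  -  1  -  2  -  3  -  4  1  5  1  6  2  7  3  8  4  2  5
(- denotes ∞ / unreachable)

5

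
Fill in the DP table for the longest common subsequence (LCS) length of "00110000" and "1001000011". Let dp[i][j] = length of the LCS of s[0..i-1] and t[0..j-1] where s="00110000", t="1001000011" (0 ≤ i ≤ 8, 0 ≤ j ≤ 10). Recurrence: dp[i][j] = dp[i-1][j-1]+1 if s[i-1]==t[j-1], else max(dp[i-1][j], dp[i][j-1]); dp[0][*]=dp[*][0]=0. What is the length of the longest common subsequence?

   ''  1  0  0  1  0  0  0  0  1  1
''  0  0  0  0  0  0  0  0  0  0  0
 0  0  0  1  1  1  1  1  1  1  1  1
 0  0  0  1  2  2  2  2  2  2  2  2
 1  0  1  1  2  3  3  3  3  3  3  3
 1  0  1  1  2  3  3  3  3  3  4  4
 0  0  1  2  2  3  4  4  4  4  4  4
 0  0  1  2  3  3  4  5  5  5  5  5
 0  0  1  2  3  3  4  5  6  6  6  6
 0  0  1  2  3  3  4  5  6  7  7  7

7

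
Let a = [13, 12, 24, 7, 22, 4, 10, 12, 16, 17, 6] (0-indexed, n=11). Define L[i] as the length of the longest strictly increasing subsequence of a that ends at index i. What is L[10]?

2

   i    0    1    2    3    4    5    6    7    8    9   10
a[i]   13   12   24    7   22    4   10   12   16   17    6
L[i]    1    1    2    1    2    1    2    3    4    5    2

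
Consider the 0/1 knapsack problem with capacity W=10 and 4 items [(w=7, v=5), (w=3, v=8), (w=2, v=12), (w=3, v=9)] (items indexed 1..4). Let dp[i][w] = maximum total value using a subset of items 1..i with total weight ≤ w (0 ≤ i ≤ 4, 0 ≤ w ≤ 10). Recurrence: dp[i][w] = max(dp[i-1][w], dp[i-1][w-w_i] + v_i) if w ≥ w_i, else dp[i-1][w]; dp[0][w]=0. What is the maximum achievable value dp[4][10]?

29

i\w   0   1   2   3   4   5   6   7   8   9  10
  0   0   0   0   0   0   0   0   0   0   0   0
  1   0   0   0   0   0   0   0   5   5   5   5
  2   0   0   0   8   8   8   8   8   8   8  13
  3   0   0  12  12  12  20  20  20  20  20  20
  4   0   0  12  12  12  21  21  21  29  29  29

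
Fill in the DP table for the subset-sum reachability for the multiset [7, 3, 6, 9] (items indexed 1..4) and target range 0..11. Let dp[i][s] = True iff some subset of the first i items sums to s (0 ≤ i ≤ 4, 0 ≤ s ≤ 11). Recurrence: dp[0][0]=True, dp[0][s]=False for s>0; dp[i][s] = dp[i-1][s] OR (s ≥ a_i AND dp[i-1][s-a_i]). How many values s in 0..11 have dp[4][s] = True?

6

i\s   0   1   2   3   4   5   6   7   8   9  10  11
  0   T   F   F   F   F   F   F   F   F   F   F   F
  1   T   F   F   F   F   F   F   T   F   F   F   F
  2   T   F   F   T   F   F   F   T   F   F   T   F
  3   T   F   F   T   F   F   T   T   F   T   T   F
  4   T   F   F   T   F   F   T   T   F   T   T   F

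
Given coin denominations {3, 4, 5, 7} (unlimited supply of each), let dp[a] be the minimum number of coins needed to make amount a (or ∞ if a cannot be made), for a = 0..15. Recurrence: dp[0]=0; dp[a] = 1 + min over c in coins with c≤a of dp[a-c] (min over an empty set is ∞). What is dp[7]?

 a  0  1  2  3  4  5  6  7  8  9 10 11 12 13 14 15
dp  0  -  -  1  1  1  2  1  2  2  2  2  2  3  2  3
(- denotes ∞ / unreachable)

1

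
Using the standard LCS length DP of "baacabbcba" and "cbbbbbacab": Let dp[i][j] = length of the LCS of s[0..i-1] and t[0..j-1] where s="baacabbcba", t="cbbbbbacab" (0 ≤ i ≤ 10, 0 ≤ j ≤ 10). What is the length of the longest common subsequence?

   ''  c  b  b  b  b  b  a  c  a  b
''  0  0  0  0  0  0  0  0  0  0  0
 b  0  0  1  1  1  1  1  1  1  1  1
 a  0  0  1  1  1  1  1  2  2  2  2
 a  0  0  1  1  1  1  1  2  2  3  3
 c  0  1  1  1  1  1  1  2  3  3  3
 a  0  1  1  1  1  1  1  2  3  4  4
 b  0  1  2  2  2  2  2  2  3  4  5
 b  0  1  2  3  3  3  3  3  3  4  5
 c  0  1  2  3  3  3  3  3  4  4  5
 b  0  1  2  3  4  4  4  4  4  4  5
 a  0  1  2  3  4  4  4  5  5  5  5

5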